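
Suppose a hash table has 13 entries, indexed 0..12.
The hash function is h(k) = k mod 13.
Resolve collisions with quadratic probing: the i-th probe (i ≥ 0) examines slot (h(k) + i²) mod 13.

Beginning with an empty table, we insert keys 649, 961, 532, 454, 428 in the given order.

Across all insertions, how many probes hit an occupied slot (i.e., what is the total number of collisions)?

10

649 hashes to 12; slot 12 is free → place at 12.
961 hashes to 12; 12 taken → place at 0.
532 hashes to 12; 12,0 taken → place at 3.
454 hashes to 12; 12,0,3 taken → place at 8.
428 hashes to 12; 12,0,3,8 taken → place at 2.
Table: [961, ., 428, 532, ., ., ., ., 454, ., ., ., 649]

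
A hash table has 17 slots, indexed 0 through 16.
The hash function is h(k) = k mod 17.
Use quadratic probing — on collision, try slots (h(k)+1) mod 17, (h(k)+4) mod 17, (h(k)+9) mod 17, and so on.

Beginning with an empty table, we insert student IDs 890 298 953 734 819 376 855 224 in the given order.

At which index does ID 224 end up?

890 hashes to 6; slot 6 is free => place at 6.
298 hashes to 9; slot 9 is free => place at 9.
953 hashes to 1; slot 1 is free => place at 1.
734 hashes to 3; slot 3 is free => place at 3.
819 hashes to 3; 3 taken => place at 4.
376 hashes to 2; slot 2 is free => place at 2.
855 hashes to 5; slot 5 is free => place at 5.
224 hashes to 3; 3,4 taken => place at 7.
Table: [_, 953, 376, 734, 819, 855, 890, 224, _, 298, _, _, _, _, _, _, _]

7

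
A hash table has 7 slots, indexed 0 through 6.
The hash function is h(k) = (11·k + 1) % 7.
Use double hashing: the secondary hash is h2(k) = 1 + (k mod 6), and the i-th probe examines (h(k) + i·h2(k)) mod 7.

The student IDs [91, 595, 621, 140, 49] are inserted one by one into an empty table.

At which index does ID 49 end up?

91 hashes to 1; slot 1 is free → place at 1.
595 hashes to 1, h2=2; 1 taken → place at 3.
621 hashes to 0; slot 0 is free → place at 0.
140 hashes to 1, h2=3; 1 taken → place at 4.
49 hashes to 1, h2=2; 1,3 taken → place at 5.
Table: [621, 91, _, 595, 140, 49, _]

5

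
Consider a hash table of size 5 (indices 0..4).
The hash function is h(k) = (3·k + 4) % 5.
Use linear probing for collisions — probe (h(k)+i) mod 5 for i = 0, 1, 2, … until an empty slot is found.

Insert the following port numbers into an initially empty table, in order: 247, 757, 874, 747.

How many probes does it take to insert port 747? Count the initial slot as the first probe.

247: h=0 -> slot 0
757: h=0, probe 0,1 -> slot 1
874: h=1, probe 1,2 -> slot 2
747: h=0, probe 0,1,2,3 -> slot 3
Table: [247, 757, 874, 747, _]

4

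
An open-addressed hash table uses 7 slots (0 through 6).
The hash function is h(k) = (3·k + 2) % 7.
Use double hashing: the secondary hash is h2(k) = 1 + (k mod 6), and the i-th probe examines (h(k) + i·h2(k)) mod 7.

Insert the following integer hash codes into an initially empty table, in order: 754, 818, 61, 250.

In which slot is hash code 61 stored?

5

754 hashes to 3; slot 3 is free => place at 3.
818 hashes to 6; slot 6 is free => place at 6.
61 hashes to 3, h2=2; 3 taken => place at 5.
250 hashes to 3, h2=5; 3 taken => place at 1.
Table: [—, 250, —, 754, —, 61, 818]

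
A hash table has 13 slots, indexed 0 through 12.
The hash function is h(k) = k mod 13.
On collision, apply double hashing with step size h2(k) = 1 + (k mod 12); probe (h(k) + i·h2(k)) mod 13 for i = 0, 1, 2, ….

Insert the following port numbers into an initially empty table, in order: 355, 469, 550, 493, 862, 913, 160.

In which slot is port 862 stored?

0

355 hashes to 4; slot 4 is free => place at 4.
469 hashes to 1; slot 1 is free => place at 1.
550 hashes to 4, h2=11; 4 taken => place at 2.
493 hashes to 12; slot 12 is free => place at 12.
862 hashes to 4, h2=11; 4,2 taken => place at 0.
913 hashes to 3; slot 3 is free => place at 3.
160 hashes to 4, h2=5; 4 taken => place at 9.
Table: [862, 469, 550, 913, 355, -, -, -, -, 160, -, -, 493]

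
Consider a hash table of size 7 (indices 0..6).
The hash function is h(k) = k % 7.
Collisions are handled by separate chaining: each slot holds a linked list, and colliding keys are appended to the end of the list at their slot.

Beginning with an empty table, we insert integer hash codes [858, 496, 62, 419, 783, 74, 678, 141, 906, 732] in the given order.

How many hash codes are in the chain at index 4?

3

Insert 858: h=4, bucket 4 empty -> new chain.
Insert 496: h=6, bucket 6 empty -> new chain.
Insert 62: h=6, bucket 6 nonempty -> append to chain.
Insert 419: h=6, bucket 6 nonempty -> append to chain.
Insert 783: h=6, bucket 6 nonempty -> append to chain.
Insert 74: h=4, bucket 4 nonempty -> append to chain.
Insert 678: h=6, bucket 6 nonempty -> append to chain.
Insert 141: h=1, bucket 1 empty -> new chain.
Insert 906: h=3, bucket 3 empty -> new chain.
Insert 732: h=4, bucket 4 nonempty -> append to chain.
Final buckets:
0: _
1: 141
2: _
3: 906
4: 858 -> 74 -> 732
5: _
6: 496 -> 62 -> 419 -> 783 -> 678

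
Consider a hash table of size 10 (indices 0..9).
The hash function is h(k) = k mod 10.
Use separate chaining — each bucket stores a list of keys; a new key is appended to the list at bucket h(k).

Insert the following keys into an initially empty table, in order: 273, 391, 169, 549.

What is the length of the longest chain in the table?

Insert 273: h=3, bucket 3 empty -> new chain.
Insert 391: h=1, bucket 1 empty -> new chain.
Insert 169: h=9, bucket 9 empty -> new chain.
Insert 549: h=9, bucket 9 nonempty -> append to chain.
Final buckets:
0: ∅
1: 391
2: ∅
3: 273
4: ∅
5: ∅
6: ∅
7: ∅
8: ∅
9: 169 -> 549

2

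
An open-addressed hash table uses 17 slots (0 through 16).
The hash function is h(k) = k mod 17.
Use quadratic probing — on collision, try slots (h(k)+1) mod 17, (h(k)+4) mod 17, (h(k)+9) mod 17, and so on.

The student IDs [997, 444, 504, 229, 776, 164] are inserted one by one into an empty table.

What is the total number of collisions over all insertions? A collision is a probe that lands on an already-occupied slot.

6

997: h=11 -> slot 11
444: h=2 -> slot 2
504: h=11, probe 11,12 -> slot 12
229: h=8 -> slot 8
776: h=11, probe 11,12,15 -> slot 15
164: h=11, probe 11,12,15,3 -> slot 3
Table: [., ., 444, 164, ., ., ., ., 229, ., ., 997, 504, ., ., 776, .]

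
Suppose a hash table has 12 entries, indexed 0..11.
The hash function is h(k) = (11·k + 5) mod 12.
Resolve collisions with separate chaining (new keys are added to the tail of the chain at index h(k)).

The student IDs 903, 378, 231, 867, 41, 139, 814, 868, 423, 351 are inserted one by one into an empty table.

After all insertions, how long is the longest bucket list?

5

903 → bucket 2
378 → bucket 11
231 → bucket 2 (collision)
867 → bucket 2 (collision)
41 → bucket 0
139 → bucket 10
814 → bucket 7
868 → bucket 1
423 → bucket 2 (collision)
351 → bucket 2 (collision)
Final buckets:
0: 41
1: 868
2: 903 -> 231 -> 867 -> 423 -> 351
3: _
4: _
5: _
6: _
7: 814
8: _
9: _
10: 139
11: 378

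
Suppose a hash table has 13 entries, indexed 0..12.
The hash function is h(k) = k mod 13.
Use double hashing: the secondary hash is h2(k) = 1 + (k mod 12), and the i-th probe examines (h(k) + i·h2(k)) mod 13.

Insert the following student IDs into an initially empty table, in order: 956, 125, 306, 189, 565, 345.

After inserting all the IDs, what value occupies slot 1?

306

956: h=7 => slot 7
125: h=8 => slot 8
306: h=7, h2=7, probe 7,1 => slot 1
189: h=7, h2=10, probe 7,4 => slot 4
565: h=6 => slot 6
345: h=7, h2=10, probe 7,4,1,11 => slot 11
Table: [., 306, ., ., 189, ., 565, 956, 125, ., ., 345, .]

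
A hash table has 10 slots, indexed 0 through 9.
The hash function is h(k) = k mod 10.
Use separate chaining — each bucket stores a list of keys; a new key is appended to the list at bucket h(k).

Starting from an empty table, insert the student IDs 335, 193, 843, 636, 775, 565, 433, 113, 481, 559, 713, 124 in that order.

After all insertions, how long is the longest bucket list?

335 → bucket 5
193 → bucket 3
843 → bucket 3 (collision)
636 → bucket 6
775 → bucket 5 (collision)
565 → bucket 5 (collision)
433 → bucket 3 (collision)
113 → bucket 3 (collision)
481 → bucket 1
559 → bucket 9
713 → bucket 3 (collision)
124 → bucket 4
Final buckets:
0: -
1: 481
2: -
3: 193 -> 843 -> 433 -> 113 -> 713
4: 124
5: 335 -> 775 -> 565
6: 636
7: -
8: -
9: 559

5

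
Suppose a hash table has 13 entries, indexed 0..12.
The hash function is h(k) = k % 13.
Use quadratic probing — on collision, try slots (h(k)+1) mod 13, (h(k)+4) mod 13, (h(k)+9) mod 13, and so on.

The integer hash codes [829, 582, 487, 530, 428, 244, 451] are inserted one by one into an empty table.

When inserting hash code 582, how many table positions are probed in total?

2

829 hashes to 10; slot 10 is free => place at 10.
582 hashes to 10; 10 taken => place at 11.
487 hashes to 6; slot 6 is free => place at 6.
530 hashes to 10; 10,11 taken => place at 1.
428 hashes to 12; slot 12 is free => place at 12.
244 hashes to 10; 10,11,1,6 taken => place at 0.
451 hashes to 9; slot 9 is free => place at 9.
Table: [244, 530, ∅, ∅, ∅, ∅, 487, ∅, ∅, 451, 829, 582, 428]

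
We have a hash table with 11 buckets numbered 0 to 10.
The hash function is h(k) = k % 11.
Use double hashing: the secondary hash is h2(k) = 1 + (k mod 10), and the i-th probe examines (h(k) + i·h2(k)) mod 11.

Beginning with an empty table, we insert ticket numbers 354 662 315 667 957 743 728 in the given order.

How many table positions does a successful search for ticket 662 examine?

Insert 354: h=2, slot 2 empty -> index 2.
Insert 662: h=2, h2=3, slot 2 occupied -> index 5.
Insert 315: h=7, slot 7 empty -> index 7.
Insert 667: h=7, h2=8, slot 7 occupied -> index 4.
Insert 957: h=0, slot 0 empty -> index 0.
Insert 743: h=6, slot 6 empty -> index 6.
Insert 728: h=2, h2=9, slots 2,0 occupied -> index 9.
Table: [957, -, 354, -, 667, 662, 743, 315, -, 728, -]
Lookup 662: h=2, h2=3, probe 2,5 → found at 5.

2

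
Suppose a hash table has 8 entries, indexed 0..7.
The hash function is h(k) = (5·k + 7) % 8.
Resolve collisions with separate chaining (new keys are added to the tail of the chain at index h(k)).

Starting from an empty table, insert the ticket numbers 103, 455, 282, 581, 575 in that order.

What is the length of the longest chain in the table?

103 → bucket 2
455 → bucket 2 (collision)
282 → bucket 1
581 → bucket 0
575 → bucket 2 (collision)
Final buckets:
0: 581
1: 282
2: 103 -> 455 -> 575
3: —
4: —
5: —
6: —
7: —

3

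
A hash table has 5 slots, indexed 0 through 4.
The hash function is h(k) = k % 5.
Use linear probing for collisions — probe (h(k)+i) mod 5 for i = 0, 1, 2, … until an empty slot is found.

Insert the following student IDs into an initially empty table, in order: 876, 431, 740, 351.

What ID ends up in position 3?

351

876 hashes to 1; slot 1 is free -> place at 1.
431 hashes to 1; 1 taken -> place at 2.
740 hashes to 0; slot 0 is free -> place at 0.
351 hashes to 1; 1,2 taken -> place at 3.
Table: [740, 876, 431, 351, _]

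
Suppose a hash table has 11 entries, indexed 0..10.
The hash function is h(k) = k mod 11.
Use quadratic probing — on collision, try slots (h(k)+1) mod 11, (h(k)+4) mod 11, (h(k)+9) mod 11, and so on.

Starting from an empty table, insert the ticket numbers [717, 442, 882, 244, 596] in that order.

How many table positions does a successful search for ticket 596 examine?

5

Insert 717: h=2, slot 2 empty -> index 2.
Insert 442: h=2, slot 2 occupied -> index 3.
Insert 882: h=2, slots 2,3 occupied -> index 6.
Insert 244: h=2, slots 2,3,6 occupied -> index 0.
Insert 596: h=2, slots 2,3,6,0 occupied -> index 7.
Table: [244, ∅, 717, 442, ∅, ∅, 882, 596, ∅, ∅, ∅]
Lookup 596: h=2, probe 2,3,6,0,7 → found at 7.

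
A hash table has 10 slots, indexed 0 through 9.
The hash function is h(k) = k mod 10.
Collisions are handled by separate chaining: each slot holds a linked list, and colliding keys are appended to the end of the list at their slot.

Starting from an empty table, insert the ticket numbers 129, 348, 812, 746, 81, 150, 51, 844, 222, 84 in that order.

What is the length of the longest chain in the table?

2

129 → bucket 9
348 → bucket 8
812 → bucket 2
746 → bucket 6
81 → bucket 1
150 → bucket 0
51 → bucket 1 (collision)
844 → bucket 4
222 → bucket 2 (collision)
84 → bucket 4 (collision)
Final buckets:
0: 150
1: 81 -> 51
2: 812 -> 222
3: -
4: 844 -> 84
5: -
6: 746
7: -
8: 348
9: 129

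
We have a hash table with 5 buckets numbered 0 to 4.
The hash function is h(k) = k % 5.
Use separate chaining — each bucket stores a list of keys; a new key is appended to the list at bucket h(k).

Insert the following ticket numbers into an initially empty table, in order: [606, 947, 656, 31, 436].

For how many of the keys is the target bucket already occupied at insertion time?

3

606 -> bucket 1
947 -> bucket 2
656 -> bucket 1 (collision)
31 -> bucket 1 (collision)
436 -> bucket 1 (collision)
Final buckets:
0: -
1: 606 -> 656 -> 31 -> 436
2: 947
3: -
4: -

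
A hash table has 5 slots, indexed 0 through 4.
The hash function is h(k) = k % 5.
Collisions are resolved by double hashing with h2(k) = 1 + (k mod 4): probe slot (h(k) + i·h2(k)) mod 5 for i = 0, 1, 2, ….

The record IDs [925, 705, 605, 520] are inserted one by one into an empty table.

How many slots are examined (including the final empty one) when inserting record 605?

925 hashes to 0; slot 0 is free -> place at 0.
705 hashes to 0, h2=2; 0 taken -> place at 2.
605 hashes to 0, h2=2; 0,2 taken -> place at 4.
520 hashes to 0, h2=1; 0 taken -> place at 1.
Table: [925, 520, 705, _, 605]

3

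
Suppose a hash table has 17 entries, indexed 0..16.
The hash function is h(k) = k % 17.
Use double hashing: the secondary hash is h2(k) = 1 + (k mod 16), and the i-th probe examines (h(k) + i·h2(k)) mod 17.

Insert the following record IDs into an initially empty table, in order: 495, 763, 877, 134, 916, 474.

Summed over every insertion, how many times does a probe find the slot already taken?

3

495: h=2 → slot 2
763: h=15 → slot 15
877: h=10 → slot 10
134: h=15, h2=7, probe 15,5 → slot 5
916: h=15, h2=5, probe 15,3 → slot 3
474: h=15, h2=11, probe 15,9 → slot 9
Table: [_, _, 495, 916, _, 134, _, _, _, 474, 877, _, _, _, _, 763, _]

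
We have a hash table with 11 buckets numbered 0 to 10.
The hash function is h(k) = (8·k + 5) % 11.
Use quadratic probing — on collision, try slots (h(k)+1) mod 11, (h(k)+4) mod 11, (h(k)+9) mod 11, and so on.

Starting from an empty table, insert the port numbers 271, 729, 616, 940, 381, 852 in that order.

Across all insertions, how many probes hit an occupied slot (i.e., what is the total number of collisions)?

271: h=6 => slot 6
729: h=7 => slot 7
616: h=5 => slot 5
940: h=1 => slot 1
381: h=6, probe 6,7,10 => slot 10
852: h=1, probe 1,2 => slot 2
Table: [∅, 940, 852, ∅, ∅, 616, 271, 729, ∅, ∅, 381]

3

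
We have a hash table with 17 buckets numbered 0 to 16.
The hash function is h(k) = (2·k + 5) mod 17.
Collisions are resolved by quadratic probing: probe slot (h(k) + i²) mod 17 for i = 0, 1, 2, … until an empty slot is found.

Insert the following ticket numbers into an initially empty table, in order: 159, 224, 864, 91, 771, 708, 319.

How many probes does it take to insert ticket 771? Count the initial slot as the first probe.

3

159 hashes to 0; slot 0 is free => place at 0.
224 hashes to 11; slot 11 is free => place at 11.
864 hashes to 16; slot 16 is free => place at 16.
91 hashes to 0; 0 taken => place at 1.
771 hashes to 0; 0,1 taken => place at 4.
708 hashes to 10; slot 10 is free => place at 10.
319 hashes to 14; slot 14 is free => place at 14.
Table: [159, 91, _, _, 771, _, _, _, _, _, 708, 224, _, _, 319, _, 864]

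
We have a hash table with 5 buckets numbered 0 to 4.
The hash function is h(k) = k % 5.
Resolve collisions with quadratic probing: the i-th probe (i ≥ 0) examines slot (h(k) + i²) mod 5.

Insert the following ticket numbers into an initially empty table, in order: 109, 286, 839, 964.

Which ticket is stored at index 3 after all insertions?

Insert 109: h=4, slot 4 empty → index 4.
Insert 286: h=1, slot 1 empty → index 1.
Insert 839: h=4, slot 4 occupied → index 0.
Insert 964: h=4, slots 4,0 occupied → index 3.
Table: [839, 286, —, 964, 109]

964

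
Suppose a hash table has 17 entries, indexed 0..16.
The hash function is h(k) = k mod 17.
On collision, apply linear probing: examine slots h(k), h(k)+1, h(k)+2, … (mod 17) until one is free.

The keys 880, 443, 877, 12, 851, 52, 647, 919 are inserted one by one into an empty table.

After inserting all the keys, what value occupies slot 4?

647

880 hashes to 13; slot 13 is free → place at 13.
443 hashes to 1; slot 1 is free → place at 1.
877 hashes to 10; slot 10 is free → place at 10.
12 hashes to 12; slot 12 is free → place at 12.
851 hashes to 1; 1 taken → place at 2.
52 hashes to 1; 1,2 taken → place at 3.
647 hashes to 1; 1,2,3 taken → place at 4.
919 hashes to 1; 1,2,3,4 taken → place at 5.
Table: [—, 443, 851, 52, 647, 919, —, —, —, —, 877, —, 12, 880, —, —, —]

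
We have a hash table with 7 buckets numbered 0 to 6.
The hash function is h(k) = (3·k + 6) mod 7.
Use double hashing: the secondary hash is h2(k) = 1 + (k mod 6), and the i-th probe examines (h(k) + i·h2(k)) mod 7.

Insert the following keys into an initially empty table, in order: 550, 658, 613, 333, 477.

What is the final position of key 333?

5

550 hashes to 4; slot 4 is free -> place at 4.
658 hashes to 6; slot 6 is free -> place at 6.
613 hashes to 4, h2=2; 4,6 taken -> place at 1.
333 hashes to 4, h2=4; 4,1 taken -> place at 5.
477 hashes to 2; slot 2 is free -> place at 2.
Table: [_, 613, 477, _, 550, 333, 658]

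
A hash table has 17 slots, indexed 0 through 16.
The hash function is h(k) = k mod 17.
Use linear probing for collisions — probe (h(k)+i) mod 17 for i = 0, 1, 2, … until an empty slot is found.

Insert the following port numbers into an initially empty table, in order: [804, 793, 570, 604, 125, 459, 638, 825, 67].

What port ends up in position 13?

804: h=5 → slot 5
793: h=11 → slot 11
570: h=9 → slot 9
604: h=9, probe 9,10 → slot 10
125: h=6 → slot 6
459: h=0 → slot 0
638: h=9, probe 9,10,11,12 → slot 12
825: h=9, probe 9,10,11,12,13 → slot 13
67: h=16 → slot 16
Table: [459, ∅, ∅, ∅, ∅, 804, 125, ∅, ∅, 570, 604, 793, 638, 825, ∅, ∅, 67]

825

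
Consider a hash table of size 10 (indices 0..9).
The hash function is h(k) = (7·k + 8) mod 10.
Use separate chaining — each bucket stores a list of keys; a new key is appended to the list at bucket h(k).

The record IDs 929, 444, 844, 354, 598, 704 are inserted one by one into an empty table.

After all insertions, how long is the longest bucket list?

4

929 -> bucket 1
444 -> bucket 6
844 -> bucket 6 (collision)
354 -> bucket 6 (collision)
598 -> bucket 4
704 -> bucket 6 (collision)
Final buckets:
0: .
1: 929
2: .
3: .
4: 598
5: .
6: 444 -> 844 -> 354 -> 704
7: .
8: .
9: .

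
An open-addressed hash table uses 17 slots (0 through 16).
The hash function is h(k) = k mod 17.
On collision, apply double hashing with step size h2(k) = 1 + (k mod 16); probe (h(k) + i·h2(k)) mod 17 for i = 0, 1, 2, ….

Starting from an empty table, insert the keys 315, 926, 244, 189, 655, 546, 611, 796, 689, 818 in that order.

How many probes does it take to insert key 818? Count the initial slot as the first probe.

6

315: h=9 → slot 9
926: h=8 → slot 8
244: h=6 → slot 6
189: h=2 → slot 2
655: h=9, h2=16, probe 9,8,7 → slot 7
546: h=2, h2=3, probe 2,5 → slot 5
611: h=16 → slot 16
796: h=14 → slot 14
689: h=9, h2=2, probe 9,11 → slot 11
818: h=2, h2=3, probe 2,5,8,11,14,0 → slot 0
Table: [818, ∅, 189, ∅, ∅, 546, 244, 655, 926, 315, ∅, 689, ∅, ∅, 796, ∅, 611]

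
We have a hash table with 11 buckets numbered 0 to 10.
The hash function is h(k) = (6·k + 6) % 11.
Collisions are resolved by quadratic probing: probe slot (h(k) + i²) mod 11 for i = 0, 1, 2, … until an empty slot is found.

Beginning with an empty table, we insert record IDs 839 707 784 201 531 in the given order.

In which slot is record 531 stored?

839 hashes to 2; slot 2 is free => place at 2.
707 hashes to 2; 2 taken => place at 3.
784 hashes to 2; 2,3 taken => place at 6.
201 hashes to 2; 2,3,6 taken => place at 0.
531 hashes to 2; 2,3,6,0 taken => place at 7.
Table: [201, —, 839, 707, —, —, 784, 531, —, —, —]

7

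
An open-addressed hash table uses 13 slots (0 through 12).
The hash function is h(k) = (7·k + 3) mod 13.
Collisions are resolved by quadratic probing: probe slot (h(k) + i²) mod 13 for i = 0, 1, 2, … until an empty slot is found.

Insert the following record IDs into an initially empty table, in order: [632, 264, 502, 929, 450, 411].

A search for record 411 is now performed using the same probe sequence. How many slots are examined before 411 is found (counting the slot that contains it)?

4

632: h=7 -> slot 7
264: h=5 -> slot 5
502: h=7, probe 7,8 -> slot 8
929: h=6 -> slot 6
450: h=7, probe 7,8,11 -> slot 11
411: h=7, probe 7,8,11,3 -> slot 3
Table: [∅, ∅, ∅, 411, ∅, 264, 929, 632, 502, ∅, ∅, 450, ∅]
Lookup 411: h=7, probe 7,8,11,3 → found at 3.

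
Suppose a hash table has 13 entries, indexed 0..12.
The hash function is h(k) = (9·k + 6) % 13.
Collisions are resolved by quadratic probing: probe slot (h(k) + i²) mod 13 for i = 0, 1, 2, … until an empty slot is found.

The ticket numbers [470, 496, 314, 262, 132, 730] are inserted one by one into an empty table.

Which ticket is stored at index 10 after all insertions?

730

470: h=11 -> slot 11
496: h=11, probe 11,12 -> slot 12
314: h=11, probe 11,12,2 -> slot 2
262: h=11, probe 11,12,2,7 -> slot 7
132: h=11, probe 11,12,2,7,1 -> slot 1
730: h=11, probe 11,12,2,7,1,10 -> slot 10
Table: [∅, 132, 314, ∅, ∅, ∅, ∅, 262, ∅, ∅, 730, 470, 496]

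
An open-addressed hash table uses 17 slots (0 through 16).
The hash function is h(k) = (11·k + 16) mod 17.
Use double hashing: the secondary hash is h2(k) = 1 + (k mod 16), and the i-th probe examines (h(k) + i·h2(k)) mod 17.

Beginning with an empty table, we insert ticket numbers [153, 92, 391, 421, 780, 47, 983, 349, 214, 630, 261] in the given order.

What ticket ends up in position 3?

261

153: h=16 => slot 16
92: h=8 => slot 8
391: h=16, h2=8, probe 16,7 => slot 7
421: h=6 => slot 6
780: h=11 => slot 11
47: h=6, h2=16, probe 6,5 => slot 5
983: h=0 => slot 0
349: h=13 => slot 13
214: h=7, h2=7, probe 7,14 => slot 14
630: h=10 => slot 10
261: h=14, h2=6, probe 14,3 => slot 3
Table: [983, _, _, 261, _, 47, 421, 391, 92, _, 630, 780, _, 349, 214, _, 153]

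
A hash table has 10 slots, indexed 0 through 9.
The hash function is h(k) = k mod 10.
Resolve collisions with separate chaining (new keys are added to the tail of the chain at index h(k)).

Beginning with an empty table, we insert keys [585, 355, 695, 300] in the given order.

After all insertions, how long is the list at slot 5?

3

585 → bucket 5
355 → bucket 5 (collision)
695 → bucket 5 (collision)
300 → bucket 0
Final buckets:
0: 300
1: —
2: —
3: —
4: —
5: 585 -> 355 -> 695
6: —
7: —
8: —
9: —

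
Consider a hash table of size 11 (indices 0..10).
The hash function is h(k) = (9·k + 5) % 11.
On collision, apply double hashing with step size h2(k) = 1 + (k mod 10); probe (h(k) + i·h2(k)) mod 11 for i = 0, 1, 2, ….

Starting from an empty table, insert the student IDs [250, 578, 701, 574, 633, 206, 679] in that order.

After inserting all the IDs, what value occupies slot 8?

Insert 250: h=0, slot 0 empty → index 0.
Insert 578: h=4, slot 4 empty → index 4.
Insert 701: h=0, h2=2, slot 0 occupied → index 2.
Insert 574: h=1, slot 1 empty → index 1.
Insert 633: h=4, h2=4, slot 4 occupied → index 8.
Insert 206: h=0, h2=7, slot 0 occupied → index 7.
Insert 679: h=0, h2=10, slot 0 occupied → index 10.
Table: [250, 574, 701, ∅, 578, ∅, ∅, 206, 633, ∅, 679]

633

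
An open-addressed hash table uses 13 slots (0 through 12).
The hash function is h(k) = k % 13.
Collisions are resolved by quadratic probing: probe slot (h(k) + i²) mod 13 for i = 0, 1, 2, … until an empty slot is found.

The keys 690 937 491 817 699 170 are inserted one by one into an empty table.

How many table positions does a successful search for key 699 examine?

4

690: h=1 -> slot 1
937: h=1, probe 1,2 -> slot 2
491: h=10 -> slot 10
817: h=11 -> slot 11
699: h=10, probe 10,11,1,6 -> slot 6
170: h=1, probe 1,2,5 -> slot 5
Table: [., 690, 937, ., ., 170, 699, ., ., ., 491, 817, .]
Lookup 699: h=10, probe 10,11,1,6 → found at 6.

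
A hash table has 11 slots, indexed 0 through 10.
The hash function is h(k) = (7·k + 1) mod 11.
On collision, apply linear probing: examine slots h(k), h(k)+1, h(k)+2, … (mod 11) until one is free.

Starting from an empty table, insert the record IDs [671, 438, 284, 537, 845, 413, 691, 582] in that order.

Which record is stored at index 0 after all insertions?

537

Insert 671: h=1, slot 1 empty => index 1.
Insert 438: h=9, slot 9 empty => index 9.
Insert 284: h=9, slot 9 occupied => index 10.
Insert 537: h=9, slots 9,10 occupied => index 0.
Insert 845: h=9, slots 9,10,0,1 occupied => index 2.
Insert 413: h=10, slots 10,0,1,2 occupied => index 3.
Insert 691: h=9, slots 9,10,0,1,2,3 occupied => index 4.
Insert 582: h=5, slot 5 empty => index 5.
Table: [537, 671, 845, 413, 691, 582, -, -, -, 438, 284]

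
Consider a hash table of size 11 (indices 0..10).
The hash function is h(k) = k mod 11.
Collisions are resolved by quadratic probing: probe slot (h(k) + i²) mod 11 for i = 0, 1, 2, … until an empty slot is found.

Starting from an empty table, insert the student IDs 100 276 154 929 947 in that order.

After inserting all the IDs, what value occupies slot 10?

100 hashes to 1; slot 1 is free => place at 1.
276 hashes to 1; 1 taken => place at 2.
154 hashes to 0; slot 0 is free => place at 0.
929 hashes to 5; slot 5 is free => place at 5.
947 hashes to 1; 1,2,5 taken => place at 10.
Table: [154, 100, 276, —, —, 929, —, —, —, —, 947]

947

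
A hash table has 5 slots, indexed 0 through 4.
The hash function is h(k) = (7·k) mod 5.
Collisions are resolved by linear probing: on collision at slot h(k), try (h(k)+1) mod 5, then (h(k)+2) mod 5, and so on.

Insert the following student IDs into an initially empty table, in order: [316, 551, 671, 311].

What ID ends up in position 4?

316 hashes to 2; slot 2 is free -> place at 2.
551 hashes to 2; 2 taken -> place at 3.
671 hashes to 2; 2,3 taken -> place at 4.
311 hashes to 2; 2,3,4 taken -> place at 0.
Table: [311, ., 316, 551, 671]

671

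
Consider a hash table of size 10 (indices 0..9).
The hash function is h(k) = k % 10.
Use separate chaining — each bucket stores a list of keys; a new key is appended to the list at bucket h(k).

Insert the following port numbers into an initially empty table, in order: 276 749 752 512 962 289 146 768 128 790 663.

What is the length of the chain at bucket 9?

2

Insert 276: h=6, bucket 6 empty -> new chain.
Insert 749: h=9, bucket 9 empty -> new chain.
Insert 752: h=2, bucket 2 empty -> new chain.
Insert 512: h=2, bucket 2 nonempty -> append to chain.
Insert 962: h=2, bucket 2 nonempty -> append to chain.
Insert 289: h=9, bucket 9 nonempty -> append to chain.
Insert 146: h=6, bucket 6 nonempty -> append to chain.
Insert 768: h=8, bucket 8 empty -> new chain.
Insert 128: h=8, bucket 8 nonempty -> append to chain.
Insert 790: h=0, bucket 0 empty -> new chain.
Insert 663: h=3, bucket 3 empty -> new chain.
Final buckets:
0: 790
1: ∅
2: 752 -> 512 -> 962
3: 663
4: ∅
5: ∅
6: 276 -> 146
7: ∅
8: 768 -> 128
9: 749 -> 289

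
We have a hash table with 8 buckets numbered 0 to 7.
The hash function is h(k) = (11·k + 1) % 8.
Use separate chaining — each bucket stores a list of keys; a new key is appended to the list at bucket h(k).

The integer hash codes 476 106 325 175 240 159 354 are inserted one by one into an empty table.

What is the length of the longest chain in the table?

Insert 476: h=5, bucket 5 empty → new chain.
Insert 106: h=7, bucket 7 empty → new chain.
Insert 325: h=0, bucket 0 empty → new chain.
Insert 175: h=6, bucket 6 empty → new chain.
Insert 240: h=1, bucket 1 empty → new chain.
Insert 159: h=6, bucket 6 nonempty → append to chain.
Insert 354: h=7, bucket 7 nonempty → append to chain.
Final buckets:
0: 325
1: 240
2: -
3: -
4: -
5: 476
6: 175 -> 159
7: 106 -> 354

2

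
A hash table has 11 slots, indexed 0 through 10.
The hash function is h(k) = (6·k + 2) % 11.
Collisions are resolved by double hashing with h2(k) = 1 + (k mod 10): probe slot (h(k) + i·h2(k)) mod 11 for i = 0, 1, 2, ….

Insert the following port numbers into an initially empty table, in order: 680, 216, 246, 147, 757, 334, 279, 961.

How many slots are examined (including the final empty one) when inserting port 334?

3

680: h=1 → slot 1
216: h=0 → slot 0
246: h=4 → slot 4
147: h=4, h2=8, probe 4,1,9 → slot 9
757: h=1, h2=8, probe 1,9,6 → slot 6
334: h=4, h2=5, probe 4,9,3 → slot 3
279: h=4, h2=10, probe 4,3,2 → slot 2
961: h=4, h2=2, probe 4,6,8 → slot 8
Table: [216, 680, 279, 334, 246, —, 757, —, 961, 147, —]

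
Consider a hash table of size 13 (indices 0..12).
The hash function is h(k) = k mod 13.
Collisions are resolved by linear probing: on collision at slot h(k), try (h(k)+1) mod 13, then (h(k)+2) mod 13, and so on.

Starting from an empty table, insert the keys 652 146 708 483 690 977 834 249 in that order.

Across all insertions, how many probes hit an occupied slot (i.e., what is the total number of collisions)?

652: h=2 => slot 2
146: h=3 => slot 3
708: h=6 => slot 6
483: h=2, probe 2,3,4 => slot 4
690: h=1 => slot 1
977: h=2, probe 2,3,4,5 => slot 5
834: h=2, probe 2,3,4,5,6,7 => slot 7
249: h=2, probe 2,3,4,5,6,7,8 => slot 8
Table: [-, 690, 652, 146, 483, 977, 708, 834, 249, -, -, -, -]

16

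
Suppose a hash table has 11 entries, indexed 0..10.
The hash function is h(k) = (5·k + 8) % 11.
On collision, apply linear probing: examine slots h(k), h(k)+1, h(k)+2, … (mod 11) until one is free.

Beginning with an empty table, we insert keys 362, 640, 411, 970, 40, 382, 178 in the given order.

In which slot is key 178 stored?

362 hashes to 3; slot 3 is free -> place at 3.
640 hashes to 7; slot 7 is free -> place at 7.
411 hashes to 6; slot 6 is free -> place at 6.
970 hashes to 7; 7 taken -> place at 8.
40 hashes to 10; slot 10 is free -> place at 10.
382 hashes to 4; slot 4 is free -> place at 4.
178 hashes to 7; 7,8 taken -> place at 9.
Table: [-, -, -, 362, 382, -, 411, 640, 970, 178, 40]

9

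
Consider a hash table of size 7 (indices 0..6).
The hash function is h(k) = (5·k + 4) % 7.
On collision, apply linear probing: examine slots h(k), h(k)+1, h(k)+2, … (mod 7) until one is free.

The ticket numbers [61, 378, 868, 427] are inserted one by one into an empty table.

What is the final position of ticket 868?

5

Insert 61: h=1, slot 1 empty -> index 1.
Insert 378: h=4, slot 4 empty -> index 4.
Insert 868: h=4, slot 4 occupied -> index 5.
Insert 427: h=4, slots 4,5 occupied -> index 6.
Table: [_, 61, _, _, 378, 868, 427]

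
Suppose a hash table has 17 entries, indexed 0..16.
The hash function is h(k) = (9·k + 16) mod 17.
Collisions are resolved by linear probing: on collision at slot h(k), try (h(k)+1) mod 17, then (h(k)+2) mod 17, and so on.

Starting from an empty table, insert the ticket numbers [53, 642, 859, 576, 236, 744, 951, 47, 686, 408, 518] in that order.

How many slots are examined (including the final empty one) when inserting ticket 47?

6

Insert 53: h=0, slot 0 empty -> index 0.
Insert 642: h=14, slot 14 empty -> index 14.
Insert 859: h=12, slot 12 empty -> index 12.
Insert 576: h=15, slot 15 empty -> index 15.
Insert 236: h=15, slot 15 occupied -> index 16.
Insert 744: h=14, slots 14,15,16,0 occupied -> index 1.
Insert 951: h=7, slot 7 empty -> index 7.
Insert 47: h=14, slots 14,15,16,0,1 occupied -> index 2.
Insert 686: h=2, slot 2 occupied -> index 3.
Insert 408: h=16, slots 16,0,1,2,3 occupied -> index 4.
Insert 518: h=3, slots 3,4 occupied -> index 5.
Table: [53, 744, 47, 686, 408, 518, ., 951, ., ., ., ., 859, ., 642, 576, 236]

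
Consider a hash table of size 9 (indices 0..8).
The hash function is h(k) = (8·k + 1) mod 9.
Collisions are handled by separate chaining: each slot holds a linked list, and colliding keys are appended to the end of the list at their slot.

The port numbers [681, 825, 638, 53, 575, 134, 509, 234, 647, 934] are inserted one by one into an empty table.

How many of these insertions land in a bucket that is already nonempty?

5

Insert 681: h=4, bucket 4 empty → new chain.
Insert 825: h=4, bucket 4 nonempty → append to chain.
Insert 638: h=2, bucket 2 empty → new chain.
Insert 53: h=2, bucket 2 nonempty → append to chain.
Insert 575: h=2, bucket 2 nonempty → append to chain.
Insert 134: h=2, bucket 2 nonempty → append to chain.
Insert 509: h=5, bucket 5 empty → new chain.
Insert 234: h=1, bucket 1 empty → new chain.
Insert 647: h=2, bucket 2 nonempty → append to chain.
Insert 934: h=3, bucket 3 empty → new chain.
Final buckets:
0: _
1: 234
2: 638 -> 53 -> 575 -> 134 -> 647
3: 934
4: 681 -> 825
5: 509
6: _
7: _
8: _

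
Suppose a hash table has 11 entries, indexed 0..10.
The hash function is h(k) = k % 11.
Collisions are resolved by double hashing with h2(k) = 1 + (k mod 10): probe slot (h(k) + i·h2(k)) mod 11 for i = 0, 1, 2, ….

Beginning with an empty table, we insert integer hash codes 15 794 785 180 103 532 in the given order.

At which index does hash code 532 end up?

7

15 hashes to 4; slot 4 is free => place at 4.
794 hashes to 2; slot 2 is free => place at 2.
785 hashes to 4, h2=6; 4 taken => place at 10.
180 hashes to 4, h2=1; 4 taken => place at 5.
103 hashes to 4, h2=4; 4 taken => place at 8.
532 hashes to 4, h2=3; 4 taken => place at 7.
Table: [-, -, 794, -, 15, 180, -, 532, 103, -, 785]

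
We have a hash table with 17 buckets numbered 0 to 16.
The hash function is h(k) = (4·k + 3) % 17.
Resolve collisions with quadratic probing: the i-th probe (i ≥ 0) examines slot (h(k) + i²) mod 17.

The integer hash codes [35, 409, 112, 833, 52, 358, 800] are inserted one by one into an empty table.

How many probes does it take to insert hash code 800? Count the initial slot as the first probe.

35 hashes to 7; slot 7 is free → place at 7.
409 hashes to 7; 7 taken → place at 8.
112 hashes to 9; slot 9 is free → place at 9.
833 hashes to 3; slot 3 is free → place at 3.
52 hashes to 7; 7,8 taken → place at 11.
358 hashes to 7; 7,8,11 taken → place at 16.
800 hashes to 7; 7,8,11,16 taken → place at 6.
Table: [-, -, -, 833, -, -, 800, 35, 409, 112, -, 52, -, -, -, -, 358]

5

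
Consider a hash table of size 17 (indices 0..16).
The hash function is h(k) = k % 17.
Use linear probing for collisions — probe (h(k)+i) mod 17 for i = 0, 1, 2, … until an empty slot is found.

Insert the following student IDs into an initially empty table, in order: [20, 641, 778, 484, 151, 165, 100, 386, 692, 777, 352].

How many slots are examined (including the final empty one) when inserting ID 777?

Insert 20: h=3, slot 3 empty → index 3.
Insert 641: h=12, slot 12 empty → index 12.
Insert 778: h=13, slot 13 empty → index 13.
Insert 484: h=8, slot 8 empty → index 8.
Insert 151: h=15, slot 15 empty → index 15.
Insert 165: h=12, slots 12,13 occupied → index 14.
Insert 100: h=15, slot 15 occupied → index 16.
Insert 386: h=12, slots 12,13,14,15,16 occupied → index 0.
Insert 692: h=12, slots 12,13,14,15,16,0 occupied → index 1.
Insert 777: h=12, slots 12,13,14,15,16,0,1 occupied → index 2.
Insert 352: h=12, slots 12,13,14,15,16,0,1,2,3 occupied → index 4.
Table: [386, 692, 777, 20, 352, ∅, ∅, ∅, 484, ∅, ∅, ∅, 641, 778, 165, 151, 100]

8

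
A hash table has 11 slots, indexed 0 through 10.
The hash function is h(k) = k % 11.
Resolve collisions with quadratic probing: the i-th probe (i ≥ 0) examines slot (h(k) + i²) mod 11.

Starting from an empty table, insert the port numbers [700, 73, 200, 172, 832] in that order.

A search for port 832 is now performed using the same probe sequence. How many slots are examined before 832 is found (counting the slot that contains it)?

4

700: h=7 -> slot 7
73: h=7, probe 7,8 -> slot 8
200: h=2 -> slot 2
172: h=7, probe 7,8,0 -> slot 0
832: h=7, probe 7,8,0,5 -> slot 5
Table: [172, ., 200, ., ., 832, ., 700, 73, ., .]
Lookup 832: h=7, probe 7,8,0,5 → found at 5.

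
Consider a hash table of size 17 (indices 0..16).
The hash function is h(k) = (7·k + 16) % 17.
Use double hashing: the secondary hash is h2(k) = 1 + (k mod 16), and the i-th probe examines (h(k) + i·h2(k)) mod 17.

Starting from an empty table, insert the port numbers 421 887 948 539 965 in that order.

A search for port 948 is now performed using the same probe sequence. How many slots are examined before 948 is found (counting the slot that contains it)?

2

421 hashes to 5; slot 5 is free -> place at 5.
887 hashes to 3; slot 3 is free -> place at 3.
948 hashes to 5, h2=5; 5 taken -> place at 10.
539 hashes to 15; slot 15 is free -> place at 15.
965 hashes to 5, h2=6; 5 taken -> place at 11.
Table: [., ., ., 887, ., 421, ., ., ., ., 948, 965, ., ., ., 539, .]
Lookup 948: h=5, h2=5, probe 5,10 → found at 10.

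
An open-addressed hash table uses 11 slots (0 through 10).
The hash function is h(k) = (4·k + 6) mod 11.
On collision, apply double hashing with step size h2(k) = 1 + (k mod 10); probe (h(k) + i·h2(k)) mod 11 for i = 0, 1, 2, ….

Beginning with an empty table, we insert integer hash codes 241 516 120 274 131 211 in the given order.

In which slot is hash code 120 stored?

3

241: h=2 => slot 2
516: h=2, h2=7, probe 2,9 => slot 9
120: h=2, h2=1, probe 2,3 => slot 3
274: h=2, h2=5, probe 2,7 => slot 7
131: h=2, h2=2, probe 2,4 => slot 4
211: h=3, h2=2, probe 3,5 => slot 5
Table: [., ., 241, 120, 131, 211, ., 274, ., 516, .]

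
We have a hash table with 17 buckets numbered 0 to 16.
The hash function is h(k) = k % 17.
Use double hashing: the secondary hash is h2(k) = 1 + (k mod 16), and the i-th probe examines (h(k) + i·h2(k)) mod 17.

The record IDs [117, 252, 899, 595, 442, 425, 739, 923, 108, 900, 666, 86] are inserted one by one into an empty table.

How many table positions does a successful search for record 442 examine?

Insert 117: h=15, slot 15 empty => index 15.
Insert 252: h=14, slot 14 empty => index 14.
Insert 899: h=15, h2=4, slot 15 occupied => index 2.
Insert 595: h=0, slot 0 empty => index 0.
Insert 442: h=0, h2=11, slot 0 occupied => index 11.
Insert 425: h=0, h2=10, slot 0 occupied => index 10.
Insert 739: h=8, slot 8 empty => index 8.
Insert 923: h=5, slot 5 empty => index 5.
Insert 108: h=6, slot 6 empty => index 6.
Insert 900: h=16, slot 16 empty => index 16.
Insert 666: h=3, slot 3 empty => index 3.
Insert 86: h=1, slot 1 empty => index 1.
Table: [595, 86, 899, 666, ∅, 923, 108, ∅, 739, ∅, 425, 442, ∅, ∅, 252, 117, 900]
Lookup 442: h=0, h2=11, probe 0,11 → found at 11.

2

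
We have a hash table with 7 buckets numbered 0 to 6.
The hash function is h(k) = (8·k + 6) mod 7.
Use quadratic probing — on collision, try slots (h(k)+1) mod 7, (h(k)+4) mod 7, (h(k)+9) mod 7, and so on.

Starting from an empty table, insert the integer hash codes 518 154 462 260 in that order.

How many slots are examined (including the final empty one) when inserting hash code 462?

3

518: h=6 → slot 6
154: h=6, probe 6,0 → slot 0
462: h=6, probe 6,0,3 → slot 3
260: h=0, probe 0,1 → slot 1
Table: [154, 260, —, 462, —, —, 518]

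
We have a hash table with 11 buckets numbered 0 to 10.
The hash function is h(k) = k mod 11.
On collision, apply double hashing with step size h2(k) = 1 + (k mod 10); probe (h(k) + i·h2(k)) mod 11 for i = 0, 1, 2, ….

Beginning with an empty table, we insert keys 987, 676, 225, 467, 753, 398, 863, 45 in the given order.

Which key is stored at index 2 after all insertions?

987 hashes to 8; slot 8 is free => place at 8.
676 hashes to 5; slot 5 is free => place at 5.
225 hashes to 5, h2=6; 5 taken => place at 0.
467 hashes to 5, h2=8; 5 taken => place at 2.
753 hashes to 5, h2=4; 5 taken => place at 9.
398 hashes to 2, h2=9; 2,0,9 taken => place at 7.
863 hashes to 5, h2=4; 5,9,2 taken => place at 6.
45 hashes to 1; slot 1 is free => place at 1.
Table: [225, 45, 467, _, _, 676, 863, 398, 987, 753, _]

467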